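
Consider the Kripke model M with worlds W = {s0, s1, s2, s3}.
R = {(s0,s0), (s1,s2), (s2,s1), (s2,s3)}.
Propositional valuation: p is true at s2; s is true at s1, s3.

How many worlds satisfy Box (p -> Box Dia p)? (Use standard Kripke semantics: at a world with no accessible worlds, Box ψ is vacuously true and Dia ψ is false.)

3

Recall that Box ψ holds at a world iff ψ holds at every accessible world, and Dia ψ holds iff ψ holds at some accessible world.
Let φ = Box (p -> Box Dia p). Evaluate φ at each world:
  s0 (successors {s0}): φ is true.
  s1 (successors {s2}): φ is false.
  s2 (successors {s1, s3}): φ is true.
  s3 (successors ∅): φ is true.
For instance, at s0:
  At s0: Box (p -> Box Dia p) requires p -> Box Dia p at every successor {s0}.
      At s0: p is false, Box Dia p is false, so p -> Box Dia p is true.
  So Box (p -> Box Dia p) is true at s0.
Satisfying worlds: {s0, s2, s3}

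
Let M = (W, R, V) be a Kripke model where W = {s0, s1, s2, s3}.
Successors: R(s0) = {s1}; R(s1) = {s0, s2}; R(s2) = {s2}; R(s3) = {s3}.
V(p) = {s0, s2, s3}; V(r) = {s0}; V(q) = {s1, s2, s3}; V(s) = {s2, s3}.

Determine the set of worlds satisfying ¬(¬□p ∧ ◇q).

s1, s2, s3

Let φ = ¬(¬□p ∧ ◇q). Evaluate φ at each world:
  s0 (successors {s1}): φ is false.
  s1 (successors {s0, s2}): φ is true.
  s2 (successors {s2}): φ is true.
  s3 (successors {s3}): φ is true.
For instance, at s2:
  At s2: ¬□p ∧ ◇q is false, so ¬(¬□p ∧ ◇q) is true.
    At s2: ¬□p is false, ◇q is true, so ¬□p ∧ ◇q is false.
      At s2: □p is true, so ¬□p is false.
      At s2: ◇q requires q at some successor in {s2}.
        q holds at s2, so ◇q is true at s2.
Satisfying worlds: {s1, s2, s3}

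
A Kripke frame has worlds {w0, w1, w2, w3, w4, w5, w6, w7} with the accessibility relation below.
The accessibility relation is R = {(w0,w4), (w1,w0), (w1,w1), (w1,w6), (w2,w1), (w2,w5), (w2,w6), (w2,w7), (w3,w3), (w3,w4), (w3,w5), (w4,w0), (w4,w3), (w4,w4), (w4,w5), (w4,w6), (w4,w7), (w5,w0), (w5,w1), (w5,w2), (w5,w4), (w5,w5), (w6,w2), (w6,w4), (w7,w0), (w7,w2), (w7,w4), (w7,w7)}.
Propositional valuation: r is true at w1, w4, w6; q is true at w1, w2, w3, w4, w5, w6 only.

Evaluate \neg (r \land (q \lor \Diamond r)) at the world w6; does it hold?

At w6: r \land (q \lor \Diamond r) is true, so \neg (r \land (q \lor \Diamond r)) is false.
  At w6: r is true, q \lor \Diamond r is true, so r \land (q \lor \Diamond r) is true.
    At w6: q is true, \Diamond r is true, so q \lor \Diamond r is true.
      At w6: \Diamond r requires r at some successor in {w2, w4}.
        r holds at w4, so \Diamond r is true at w6.

No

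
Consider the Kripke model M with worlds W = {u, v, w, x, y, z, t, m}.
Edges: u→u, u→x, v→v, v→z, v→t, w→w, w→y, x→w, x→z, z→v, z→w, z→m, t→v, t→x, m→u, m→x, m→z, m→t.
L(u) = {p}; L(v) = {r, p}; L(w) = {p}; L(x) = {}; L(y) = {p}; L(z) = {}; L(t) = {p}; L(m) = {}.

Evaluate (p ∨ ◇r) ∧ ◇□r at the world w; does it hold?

At w: p ∨ ◇r is true, ◇□r is true, so (p ∨ ◇r) ∧ ◇□r is true.
  At w: p is true, ◇r is false, so p ∨ ◇r is true.
    At w: ◇r requires r at some successor in {w, y}.
      At w: r is false.
      At y: r is false.
    So ◇r is false at w.
  At w: ◇□r requires □r at some successor in {w, y}.
    □r holds at y, so ◇□r is true at w.
      At y: no accessible worlds, so □r holds vacuously.

Yes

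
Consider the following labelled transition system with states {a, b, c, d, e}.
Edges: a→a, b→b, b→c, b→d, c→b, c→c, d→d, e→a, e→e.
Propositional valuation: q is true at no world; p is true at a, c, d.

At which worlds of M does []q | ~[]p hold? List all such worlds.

b, c, e

Recall that []ψ holds at a world iff ψ holds at every accessible world, and <>ψ holds iff ψ holds at some accessible world.
Let φ = []q | ~[]p. Evaluate φ at each world:
  a (successors {a}): φ is false.
  b (successors {b, c, d}): φ is true.
  c (successors {b, c}): φ is true.
  d (successors {d}): φ is false.
  e (successors {a, e}): φ is true.
For instance, at b:
  At b: []q is false, ~[]p is true, so []q | ~[]p is true.
    At b: []q requires q at every successor {b, c, d}.
      q fails at b, so []q is false at b.
    At b: []p is false, so ~[]p is true.
      At b: []p requires p at every successor {b, c, d}.
        p fails at b, so []p is false at b.
Satisfying worlds: {b, c, e}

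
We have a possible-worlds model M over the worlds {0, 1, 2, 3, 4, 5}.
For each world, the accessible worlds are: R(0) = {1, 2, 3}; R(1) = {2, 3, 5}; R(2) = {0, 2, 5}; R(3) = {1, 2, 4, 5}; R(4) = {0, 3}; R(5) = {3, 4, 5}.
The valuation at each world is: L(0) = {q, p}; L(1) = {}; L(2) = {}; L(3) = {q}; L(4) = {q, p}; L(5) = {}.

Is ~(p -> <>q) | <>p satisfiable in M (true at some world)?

Yes

Let φ = ~(p -> <>q) | <>p. Evaluate φ at each world:
  0 (successors {1, 2, 3}): φ is false.
  1 (successors {2, 3, 5}): φ is false.
  2 (successors {0, 2, 5}): φ is true.
  3 (successors {1, 2, 4, 5}): φ is true.
  4 (successors {0, 3}): φ is true.
  5 (successors {3, 4, 5}): φ is true.
Detail at 2 (witness):
  At 2: ~(p -> <>q) is false, <>p is true, so ~(p -> <>q) | <>p is true.
    At 2: p -> <>q is true, so ~(p -> <>q) is false.
      At 2: p is false, <>q is true, so p -> <>q is true.
    At 2: <>p requires p at some successor in {0, 2, 5}.
      p holds at 0, so <>p is true at 2.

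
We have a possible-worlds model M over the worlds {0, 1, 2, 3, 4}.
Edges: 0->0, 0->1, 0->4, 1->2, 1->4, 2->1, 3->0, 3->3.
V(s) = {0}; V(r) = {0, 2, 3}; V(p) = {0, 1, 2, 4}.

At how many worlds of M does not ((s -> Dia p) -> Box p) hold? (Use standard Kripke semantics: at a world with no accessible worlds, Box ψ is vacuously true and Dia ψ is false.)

Let φ = not ((s -> Dia p) -> Box p). Evaluate φ at each world:
  0 (successors {0, 1, 4}): φ is false.
  1 (successors {2, 4}): φ is false.
  2 (successors {1}): φ is false.
  3 (successors {0, 3}): φ is true.
  4 (successors ∅): φ is false.
For instance, at 1:
  At 1: (s -> Dia p) -> Box p is true, so not ((s -> Dia p) -> Box p) is false.
    At 1: s -> Dia p is true, Box p is true, so (s -> Dia p) -> Box p is true.
      At 1: s is false, Dia p is true, so s -> Dia p is true.
      At 1: Box p requires p at every successor {2, 4}.
        At 2: p is true.
        At 4: p is true.
      So Box p is true at 1.
Satisfying worlds: {3}

1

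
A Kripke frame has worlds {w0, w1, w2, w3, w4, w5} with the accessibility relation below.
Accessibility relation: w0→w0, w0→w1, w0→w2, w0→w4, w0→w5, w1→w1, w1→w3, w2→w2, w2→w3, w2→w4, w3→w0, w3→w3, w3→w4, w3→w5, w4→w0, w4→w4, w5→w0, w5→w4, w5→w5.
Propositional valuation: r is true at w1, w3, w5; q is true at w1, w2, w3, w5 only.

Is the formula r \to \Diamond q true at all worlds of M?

Recall that \Diamond ψ holds at a world iff ψ holds at some accessible world.
Let φ = r \to \Diamond q. Evaluate φ at each world:
  w0 (successors {w0, w1, w2, w4, w5}): φ is true.
  w1 (successors {w1, w3}): φ is true.
  w2 (successors {w2, w3, w4}): φ is true.
  w3 (successors {w0, w3, w4, w5}): φ is true.
  w4 (successors {w0, w4}): φ is true.
  w5 (successors {w0, w4, w5}): φ is true.
For instance, at w1:
  At w1: r is true, \Diamond q is true, so r \to \Diamond q is true.
    At w1: \Diamond q requires q at some successor in {w1, w3}.
      q holds at w1, so \Diamond q is true at w1.

Yes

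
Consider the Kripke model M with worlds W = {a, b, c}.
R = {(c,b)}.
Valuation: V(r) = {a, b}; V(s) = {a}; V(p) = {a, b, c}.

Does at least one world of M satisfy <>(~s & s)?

Let φ = <>(~s & s). Evaluate φ at each world:
  a (successors ∅): φ is false.
  b (successors ∅): φ is false.
  c (successors {b}): φ is false.
For instance, at c:
  At c: <>(~s & s) requires ~s & s at some successor in {b}.
    At b: ~s & s is false.
  So <>(~s & s) is false at c.

No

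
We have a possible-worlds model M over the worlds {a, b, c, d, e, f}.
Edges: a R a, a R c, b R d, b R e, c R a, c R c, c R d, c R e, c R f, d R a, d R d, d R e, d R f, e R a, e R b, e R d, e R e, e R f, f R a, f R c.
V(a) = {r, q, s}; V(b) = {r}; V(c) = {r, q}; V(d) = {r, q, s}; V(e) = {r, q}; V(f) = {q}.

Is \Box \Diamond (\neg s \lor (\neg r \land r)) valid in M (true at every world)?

Yes

Let φ = \Box \Diamond (\neg s \lor (\neg r \land r)). Evaluate φ at each world:
  a (successors {a, c}): φ is true.
  b (successors {d, e}): φ is true.
  c (successors {a, c, d, e, f}): φ is true.
  d (successors {a, d, e, f}): φ is true.
  e (successors {a, b, d, e, f}): φ is true.
  f (successors {a, c}): φ is true.
For instance, at a:
  At a: \Box \Diamond (\neg s \lor (\neg r \land r)) requires \Diamond (\neg s \lor (\neg r \land r)) at every successor {a, c}.
      At a: \Diamond (\neg s \lor (\neg r \land r)) requires \neg s \lor (\neg r \land r) at some successor in {a, c}.
        \neg s \lor (\neg r \land r) holds at c, so \Diamond (\neg s \lor (\neg r \land r)) is true at a.
      At c: \Diamond (\neg s \lor (\neg r \land r)) requires \neg s \lor (\neg r \land r) at some successor in {a, c, d, e, f}.
        \neg s \lor (\neg r \land r) holds at c, so \Diamond (\neg s \lor (\neg r \land r)) is true at c.
  So \Box \Diamond (\neg s \lor (\neg r \land r)) is true at a.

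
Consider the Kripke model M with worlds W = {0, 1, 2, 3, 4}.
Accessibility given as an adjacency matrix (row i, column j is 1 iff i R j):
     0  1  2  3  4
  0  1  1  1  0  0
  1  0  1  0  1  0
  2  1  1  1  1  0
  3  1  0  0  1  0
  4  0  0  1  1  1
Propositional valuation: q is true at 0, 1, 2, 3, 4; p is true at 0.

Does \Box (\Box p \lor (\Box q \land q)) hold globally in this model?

Yes

Let φ = \Box (\Box p \lor (\Box q \land q)). Evaluate φ at each world:
  0 (successors {0, 1, 2}): φ is true.
  1 (successors {1, 3}): φ is true.
  2 (successors {0, 1, 2, 3}): φ is true.
  3 (successors {0, 3}): φ is true.
  4 (successors {2, 3, 4}): φ is true.
For instance, at 0:
  At 0: \Box (\Box p \lor (\Box q \land q)) requires \Box p \lor (\Box q \land q) at every successor {0, 1, 2}.
      At 0: \Box p is false, \Box q \land q is true, so \Box p \lor (\Box q \land q) is true.
      At 1: \Box p is false, \Box q \land q is true, so \Box p \lor (\Box q \land q) is true.
      At 2: \Box p is false, \Box q \land q is true, so \Box p \lor (\Box q \land q) is true.
  So \Box (\Box p \lor (\Box q \land q)) is true at 0.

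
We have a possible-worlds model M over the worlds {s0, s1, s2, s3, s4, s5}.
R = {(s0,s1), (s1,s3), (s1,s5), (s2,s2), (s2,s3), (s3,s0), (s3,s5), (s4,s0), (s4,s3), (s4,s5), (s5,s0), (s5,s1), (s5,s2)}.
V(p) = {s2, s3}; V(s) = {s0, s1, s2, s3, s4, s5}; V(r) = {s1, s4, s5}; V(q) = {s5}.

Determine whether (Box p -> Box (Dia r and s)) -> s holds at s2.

At s2: Box p -> Box (Dia r and s) is false, s is true, so (Box p -> Box (Dia r and s)) -> s is true.
  At s2: Box p is true, Box (Dia r and s) is false, so Box p -> Box (Dia r and s) is false.
    At s2: Box p requires p at every successor {s2, s3}.
      At s2: p is true.
      At s3: p is true.
    So Box p is true at s2.
    At s2: Box (Dia r and s) requires Dia r and s at every successor {s2, s3}.
      Dia r and s fails at s2, so Box (Dia r and s) is false at s2.

Yes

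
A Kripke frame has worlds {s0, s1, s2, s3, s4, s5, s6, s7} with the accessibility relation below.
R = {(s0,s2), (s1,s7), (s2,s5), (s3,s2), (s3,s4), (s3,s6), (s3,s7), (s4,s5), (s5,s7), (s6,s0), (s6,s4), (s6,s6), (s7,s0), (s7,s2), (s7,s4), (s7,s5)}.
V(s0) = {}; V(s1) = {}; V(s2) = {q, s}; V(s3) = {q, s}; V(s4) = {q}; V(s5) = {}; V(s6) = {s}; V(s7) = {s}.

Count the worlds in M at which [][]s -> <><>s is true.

8

Recall that []ψ holds at a world iff ψ holds at every accessible world, and <>ψ holds iff ψ holds at some accessible world.
Let φ = [][]s -> <><>s. Evaluate φ at each world:
  s0 (successors {s2}): φ is true.
  s1 (successors {s7}): φ is true.
  s2 (successors {s5}): φ is true.
  s3 (successors {s2, s4, s6, s7}): φ is true.
  s4 (successors {s5}): φ is true.
  s5 (successors {s7}): φ is true.
  s6 (successors {s0, s4, s6}): φ is true.
  s7 (successors {s0, s2, s4, s5}): φ is true.
For instance, at s2:
  At s2: [][]s is true, <><>s is true, so [][]s -> <><>s is true.
    At s2: [][]s requires []s at every successor {s5}.
      At s5: []s is true.
    So [][]s is true at s2.
    At s2: <><>s requires <>s at some successor in {s5}.
      <>s holds at s5, so <><>s is true at s2.
Satisfying worlds: {s0, s1, s2, s3, s4, s5, s6, s7}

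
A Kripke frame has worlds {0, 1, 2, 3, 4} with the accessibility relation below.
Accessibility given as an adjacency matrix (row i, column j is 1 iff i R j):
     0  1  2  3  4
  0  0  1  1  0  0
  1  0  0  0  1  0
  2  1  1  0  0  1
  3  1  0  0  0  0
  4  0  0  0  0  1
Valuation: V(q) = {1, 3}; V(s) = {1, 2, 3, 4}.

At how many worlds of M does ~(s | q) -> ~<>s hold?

4

Let φ = ~(s | q) -> ~<>s. Evaluate φ at each world:
  0 (successors {1, 2}): φ is false.
  1 (successors {3}): φ is true.
  2 (successors {0, 1, 4}): φ is true.
  3 (successors {0}): φ is true.
  4 (successors {4}): φ is true.
For instance, at 0:
  At 0: ~(s | q) is true, ~<>s is false, so ~(s | q) -> ~<>s is false.
    At 0: <>s is true, so ~<>s is false.
      At 0: <>s requires s at some successor in {1, 2}.
        s holds at 1, so <>s is true at 0.
Satisfying worlds: {1, 2, 3, 4}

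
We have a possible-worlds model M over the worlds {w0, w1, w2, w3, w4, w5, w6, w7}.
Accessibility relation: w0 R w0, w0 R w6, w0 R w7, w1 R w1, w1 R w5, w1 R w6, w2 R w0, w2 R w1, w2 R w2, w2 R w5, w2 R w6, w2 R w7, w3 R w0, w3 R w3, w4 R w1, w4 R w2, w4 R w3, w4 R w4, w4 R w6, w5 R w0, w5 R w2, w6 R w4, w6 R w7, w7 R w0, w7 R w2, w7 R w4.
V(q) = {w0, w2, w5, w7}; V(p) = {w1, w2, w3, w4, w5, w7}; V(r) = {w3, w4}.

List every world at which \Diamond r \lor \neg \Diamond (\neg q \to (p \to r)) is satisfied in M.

w3, w4, w6, w7

Let φ = \Diamond r \lor \neg \Diamond (\neg q \to (p \to r)). Evaluate φ at each world:
  w0 (successors {w0, w6, w7}): φ is false.
  w1 (successors {w1, w5, w6}): φ is false.
  w2 (successors {w0, w1, w2, w5, w6, w7}): φ is false.
  w3 (successors {w0, w3}): φ is true.
  w4 (successors {w1, w2, w3, w4, w6}): φ is true.
  w5 (successors {w0, w2}): φ is false.
  w6 (successors {w4, w7}): φ is true.
  w7 (successors {w0, w2, w4}): φ is true.
For instance, at w3:
  At w3: \Diamond r is true, \neg \Diamond (\neg q \to (p \to r)) is false, so \Diamond r \lor \neg \Diamond (\neg q \to (p \to r)) is true.
    At w3: \Diamond r requires r at some successor in {w0, w3}.
      r holds at w3, so \Diamond r is true at w3.
    At w3: \Diamond (\neg q \to (p \to r)) is true, so \neg \Diamond (\neg q \to (p \to r)) is false.
      At w3: \Diamond (\neg q \to (p \to r)) requires \neg q \to (p \to r) at some successor in {w0, w3}.
        \neg q \to (p \to r) holds at w0, so \Diamond (\neg q \to (p \to r)) is true at w3.
Satisfying worlds: {w3, w4, w6, w7}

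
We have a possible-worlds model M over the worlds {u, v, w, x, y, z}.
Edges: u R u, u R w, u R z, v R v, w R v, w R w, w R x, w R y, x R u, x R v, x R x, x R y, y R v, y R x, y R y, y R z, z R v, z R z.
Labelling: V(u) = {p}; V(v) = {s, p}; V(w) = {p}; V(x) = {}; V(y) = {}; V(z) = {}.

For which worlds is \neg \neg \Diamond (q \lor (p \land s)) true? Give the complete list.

Recall that \Diamond ψ holds at a world iff ψ holds at some accessible world.
Let φ = \neg \neg \Diamond (q \lor (p \land s)). Evaluate φ at each world:
  u (successors {u, w, z}): φ is false.
  v (successors {v}): φ is true.
  w (successors {v, w, x, y}): φ is true.
  x (successors {u, v, x, y}): φ is true.
  y (successors {v, x, y, z}): φ is true.
  z (successors {v, z}): φ is true.
For instance, at v:
  At v: \neg \Diamond (q \lor (p \land s)) is false, so \neg \neg \Diamond (q \lor (p \land s)) is true.
    At v: \Diamond (q \lor (p \land s)) is true, so \neg \Diamond (q \lor (p \land s)) is false.
      At v: \Diamond (q \lor (p \land s)) requires q \lor (p \land s) at some successor in {v}.
        q \lor (p \land s) holds at v, so \Diamond (q \lor (p \land s)) is true at v.
Satisfying worlds: {v, w, x, y, z}

v, w, x, y, z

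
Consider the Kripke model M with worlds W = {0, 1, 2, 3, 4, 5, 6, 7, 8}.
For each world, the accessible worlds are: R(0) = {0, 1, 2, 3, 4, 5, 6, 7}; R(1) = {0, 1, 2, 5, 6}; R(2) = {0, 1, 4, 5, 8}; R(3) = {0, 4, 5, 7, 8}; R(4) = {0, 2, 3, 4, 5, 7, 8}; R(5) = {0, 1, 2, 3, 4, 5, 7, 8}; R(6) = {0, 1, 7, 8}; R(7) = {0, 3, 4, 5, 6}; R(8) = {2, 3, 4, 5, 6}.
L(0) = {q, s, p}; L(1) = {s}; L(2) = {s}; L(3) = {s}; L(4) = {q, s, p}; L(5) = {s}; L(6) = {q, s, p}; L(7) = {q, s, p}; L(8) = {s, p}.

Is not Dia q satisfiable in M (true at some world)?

Recall that Dia ψ holds at a world iff ψ holds at some accessible world.
Let φ = not Dia q. Evaluate φ at each world:
  0 (successors {0, 1, 2, 3, 4, 5, 6, 7}): φ is false.
  1 (successors {0, 1, 2, 5, 6}): φ is false.
  2 (successors {0, 1, 4, 5, 8}): φ is false.
  3 (successors {0, 4, 5, 7, 8}): φ is false.
  4 (successors {0, 2, 3, 4, 5, 7, 8}): φ is false.
  5 (successors {0, 1, 2, 3, 4, 5, 7, 8}): φ is false.
  6 (successors {0, 1, 7, 8}): φ is false.
  7 (successors {0, 3, 4, 5, 6}): φ is false.
  8 (successors {2, 3, 4, 5, 6}): φ is false.
For instance, at 4:
  At 4: Dia q is true, so not Dia q is false.
    At 4: Dia q requires q at some successor in {0, 2, 3, 4, 5, 7, 8}.
      q holds at 0, so Dia q is true at 4.

No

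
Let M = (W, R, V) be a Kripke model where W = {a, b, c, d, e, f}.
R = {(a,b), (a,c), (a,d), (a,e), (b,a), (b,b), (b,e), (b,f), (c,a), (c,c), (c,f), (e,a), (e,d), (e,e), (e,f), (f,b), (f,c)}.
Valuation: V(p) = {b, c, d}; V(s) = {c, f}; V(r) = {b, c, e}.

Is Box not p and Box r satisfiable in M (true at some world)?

Recall that Box ψ holds at a world iff ψ holds at every accessible world, and Dia ψ holds iff ψ holds at some accessible world.
Let φ = Box not p and Box r. Evaluate φ at each world:
  a (successors {b, c, d, e}): φ is false.
  b (successors {a, b, e, f}): φ is false.
  c (successors {a, c, f}): φ is false.
  d (successors ∅): φ is true.
  e (successors {a, d, e, f}): φ is false.
  f (successors {b, c}): φ is false.
Detail at d (witness):
  At d: Box not p is true, Box r is true, so Box not p and Box r is true.
    At d: no accessible worlds, so Box not p holds vacuously.
    At d: no accessible worlds, so Box r holds vacuously.

Yes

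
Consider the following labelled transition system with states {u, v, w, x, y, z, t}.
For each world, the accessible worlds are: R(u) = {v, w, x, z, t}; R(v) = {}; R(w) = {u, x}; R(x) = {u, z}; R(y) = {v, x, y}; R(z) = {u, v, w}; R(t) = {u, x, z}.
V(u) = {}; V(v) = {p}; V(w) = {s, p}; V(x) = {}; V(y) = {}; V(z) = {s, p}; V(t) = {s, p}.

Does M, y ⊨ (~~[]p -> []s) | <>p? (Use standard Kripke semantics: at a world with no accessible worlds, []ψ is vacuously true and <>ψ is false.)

At y: ~~[]p -> []s is true, <>p is true, so (~~[]p -> []s) | <>p is true.
  At y: ~~[]p is false, []s is false, so ~~[]p -> []s is true.
    At y: ~[]p is true, so ~~[]p is false.
      At y: []p is false, so ~[]p is true.
    At y: []s requires s at every successor {v, x, y}.
      s fails at v, so []s is false at y.
  At y: <>p requires p at some successor in {v, x, y}.
    p holds at v, so <>p is true at y.

Yes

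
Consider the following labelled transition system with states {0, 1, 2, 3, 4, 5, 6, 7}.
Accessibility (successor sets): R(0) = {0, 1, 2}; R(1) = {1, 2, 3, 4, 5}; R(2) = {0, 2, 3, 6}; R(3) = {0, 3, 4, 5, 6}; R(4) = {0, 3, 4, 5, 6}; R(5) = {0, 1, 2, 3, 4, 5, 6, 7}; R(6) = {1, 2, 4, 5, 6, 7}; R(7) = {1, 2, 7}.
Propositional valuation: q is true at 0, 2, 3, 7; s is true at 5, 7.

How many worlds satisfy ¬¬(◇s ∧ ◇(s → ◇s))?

Let φ = ¬¬(◇s ∧ ◇(s → ◇s)). Evaluate φ at each world:
  0 (successors {0, 1, 2}): φ is false.
  1 (successors {1, 2, 3, 4, 5}): φ is true.
  2 (successors {0, 2, 3, 6}): φ is false.
  3 (successors {0, 3, 4, 5, 6}): φ is true.
  4 (successors {0, 3, 4, 5, 6}): φ is true.
  5 (successors {0, 1, 2, 3, 4, 5, 6, 7}): φ is true.
  6 (successors {1, 2, 4, 5, 6, 7}): φ is true.
  7 (successors {1, 2, 7}): φ is true.
For instance, at 7:
  At 7: ¬(◇s ∧ ◇(s → ◇s)) is false, so ¬¬(◇s ∧ ◇(s → ◇s)) is true.
    At 7: ◇s ∧ ◇(s → ◇s) is true, so ¬(◇s ∧ ◇(s → ◇s)) is false.
      At 7: ◇s is true, ◇(s → ◇s) is true, so ◇s ∧ ◇(s → ◇s) is true.
Satisfying worlds: {1, 3, 4, 5, 6, 7}

6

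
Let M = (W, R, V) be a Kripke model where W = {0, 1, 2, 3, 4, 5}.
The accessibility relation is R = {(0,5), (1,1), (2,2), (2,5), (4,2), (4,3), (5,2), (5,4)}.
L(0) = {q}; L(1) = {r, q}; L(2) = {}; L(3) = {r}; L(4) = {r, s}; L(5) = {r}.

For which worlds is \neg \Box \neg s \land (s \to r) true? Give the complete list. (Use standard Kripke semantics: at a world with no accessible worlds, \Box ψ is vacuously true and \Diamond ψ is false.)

5

Recall that \Box ψ holds at a world iff ψ holds at every accessible world, and \Diamond ψ holds iff ψ holds at some accessible world.
Let φ = \neg \Box \neg s \land (s \to r). Evaluate φ at each world:
  0 (successors {5}): φ is false.
  1 (successors {1}): φ is false.
  2 (successors {2, 5}): φ is false.
  3 (successors ∅): φ is false.
  4 (successors {2, 3}): φ is false.
  5 (successors {2, 4}): φ is true.
For instance, at 4:
  At 4: \neg \Box \neg s is false, s \to r is true, so \neg \Box \neg s \land (s \to r) is false.
    At 4: \Box \neg s is true, so \neg \Box \neg s is false.
      At 4: \Box \neg s requires \neg s at every successor {2, 3}.
        At 2: \neg s is true.
        At 3: \neg s is true.
      So \Box \neg s is true at 4.
Satisfying worlds: {5}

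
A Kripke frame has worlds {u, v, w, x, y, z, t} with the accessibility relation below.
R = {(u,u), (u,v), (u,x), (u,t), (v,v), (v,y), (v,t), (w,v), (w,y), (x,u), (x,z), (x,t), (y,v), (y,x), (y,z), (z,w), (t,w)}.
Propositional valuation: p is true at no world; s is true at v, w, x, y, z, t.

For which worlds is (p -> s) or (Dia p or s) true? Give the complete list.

u, v, w, x, y, z, t

Let φ = (p -> s) or (Dia p or s). Evaluate φ at each world:
  u (successors {u, v, x, t}): φ is true.
  v (successors {v, y, t}): φ is true.
  w (successors {v, y}): φ is true.
  x (successors {u, z, t}): φ is true.
  y (successors {v, x, z}): φ is true.
  z (successors {w}): φ is true.
  t (successors {w}): φ is true.
For instance, at u:
  At u: p -> s is true, Dia p or s is false, so (p -> s) or (Dia p or s) is true.
    At u: Dia p is false, s is false, so Dia p or s is false.
      At u: Dia p requires p at some successor in {u, v, x, t}.
        At u: p is false.
        At v: p is false.
        At x: p is false.
        At t: p is false.
      So Dia p is false at u.
Satisfying worlds: {u, v, w, x, y, z, t}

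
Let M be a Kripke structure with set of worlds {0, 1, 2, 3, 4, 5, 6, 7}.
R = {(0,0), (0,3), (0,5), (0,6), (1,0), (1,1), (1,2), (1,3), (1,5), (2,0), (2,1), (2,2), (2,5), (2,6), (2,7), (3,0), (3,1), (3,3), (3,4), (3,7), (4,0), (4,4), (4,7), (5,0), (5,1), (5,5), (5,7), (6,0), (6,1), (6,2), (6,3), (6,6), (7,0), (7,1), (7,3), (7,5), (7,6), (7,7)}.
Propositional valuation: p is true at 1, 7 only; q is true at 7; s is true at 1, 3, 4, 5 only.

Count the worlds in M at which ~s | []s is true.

4

Let φ = ~s | []s. Evaluate φ at each world:
  0 (successors {0, 3, 5, 6}): φ is true.
  1 (successors {0, 1, 2, 3, 5}): φ is false.
  2 (successors {0, 1, 2, 5, 6, 7}): φ is true.
  3 (successors {0, 1, 3, 4, 7}): φ is false.
  4 (successors {0, 4, 7}): φ is false.
  5 (successors {0, 1, 5, 7}): φ is false.
  6 (successors {0, 1, 2, 3, 6}): φ is true.
  7 (successors {0, 1, 3, 5, 6, 7}): φ is true.
For instance, at 3:
  At 3: ~s is false, []s is false, so ~s | []s is false.
    At 3: []s requires s at every successor {0, 1, 3, 4, 7}.
      s fails at 0, so []s is false at 3.
Satisfying worlds: {0, 2, 6, 7}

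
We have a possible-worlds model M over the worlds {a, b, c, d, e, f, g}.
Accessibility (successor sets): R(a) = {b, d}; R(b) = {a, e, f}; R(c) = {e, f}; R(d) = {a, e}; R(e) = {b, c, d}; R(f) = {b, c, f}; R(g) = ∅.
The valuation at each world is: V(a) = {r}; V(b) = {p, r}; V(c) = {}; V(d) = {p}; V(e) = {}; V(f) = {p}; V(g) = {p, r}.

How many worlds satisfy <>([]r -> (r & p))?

6

Let φ = <>([]r -> (r & p)). Evaluate φ at each world:
  a (successors {b, d}): φ is true.
  b (successors {a, e, f}): φ is true.
  c (successors {e, f}): φ is true.
  d (successors {a, e}): φ is true.
  e (successors {b, c, d}): φ is true.
  f (successors {b, c, f}): φ is true.
  g (successors ∅): φ is false.
For instance, at c:
  At c: <>([]r -> (r & p)) requires []r -> (r & p) at some successor in {e, f}.
    []r -> (r & p) holds at e, so <>([]r -> (r & p)) is true at c.
      At e: []r is false, r & p is false, so []r -> (r & p) is true.
Satisfying worlds: {a, b, c, d, e, f}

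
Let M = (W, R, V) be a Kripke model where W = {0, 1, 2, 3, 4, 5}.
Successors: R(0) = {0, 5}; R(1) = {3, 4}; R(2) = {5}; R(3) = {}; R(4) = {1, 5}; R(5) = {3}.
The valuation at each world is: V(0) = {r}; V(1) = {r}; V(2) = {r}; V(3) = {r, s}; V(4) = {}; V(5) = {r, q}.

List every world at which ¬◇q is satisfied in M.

1, 3, 5

Recall that ◇ψ holds at a world iff ψ holds at some accessible world.
Let φ = ¬◇q. Evaluate φ at each world:
  0 (successors {0, 5}): φ is false.
  1 (successors {3, 4}): φ is true.
  2 (successors {5}): φ is false.
  3 (successors ∅): φ is true.
  4 (successors {1, 5}): φ is false.
  5 (successors {3}): φ is true.
For instance, at 2:
  At 2: ◇q is true, so ¬◇q is false.
    At 2: ◇q requires q at some successor in {5}.
      q holds at 5, so ◇q is true at 2.
Satisfying worlds: {1, 3, 5}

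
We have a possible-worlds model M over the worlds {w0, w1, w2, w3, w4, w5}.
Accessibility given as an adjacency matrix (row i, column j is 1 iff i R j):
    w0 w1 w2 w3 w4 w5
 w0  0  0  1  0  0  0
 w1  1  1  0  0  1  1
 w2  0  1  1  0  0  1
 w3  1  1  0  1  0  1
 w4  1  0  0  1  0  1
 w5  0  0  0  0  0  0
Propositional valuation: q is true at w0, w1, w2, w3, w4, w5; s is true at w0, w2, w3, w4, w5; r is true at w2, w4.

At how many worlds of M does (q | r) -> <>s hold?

5

Recall that <>ψ holds at a world iff ψ holds at some accessible world.
Let φ = (q | r) -> <>s. Evaluate φ at each world:
  w0 (successors {w2}): φ is true.
  w1 (successors {w0, w1, w4, w5}): φ is true.
  w2 (successors {w1, w2, w5}): φ is true.
  w3 (successors {w0, w1, w3, w5}): φ is true.
  w4 (successors {w0, w3, w5}): φ is true.
  w5 (successors ∅): φ is false.
For instance, at w4:
  At w4: q | r is true, <>s is true, so (q | r) -> <>s is true.
    At w4: <>s requires s at some successor in {w0, w3, w5}.
      s holds at w0, so <>s is true at w4.
Satisfying worlds: {w0, w1, w2, w3, w4}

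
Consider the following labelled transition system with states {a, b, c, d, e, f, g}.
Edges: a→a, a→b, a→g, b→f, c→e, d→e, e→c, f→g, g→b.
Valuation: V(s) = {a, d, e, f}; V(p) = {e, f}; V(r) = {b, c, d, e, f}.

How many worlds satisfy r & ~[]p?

Let φ = r & ~[]p. Evaluate φ at each world:
  a (successors {a, b, g}): φ is false.
  b (successors {f}): φ is false.
  c (successors {e}): φ is false.
  d (successors {e}): φ is false.
  e (successors {c}): φ is true.
  f (successors {g}): φ is true.
  g (successors {b}): φ is false.
For instance, at e:
  At e: r is true, ~[]p is true, so r & ~[]p is true.
    At e: []p is false, so ~[]p is true.
      At e: []p requires p at every successor {c}.
        p fails at c, so []p is false at e.
Satisfying worlds: {e, f}

2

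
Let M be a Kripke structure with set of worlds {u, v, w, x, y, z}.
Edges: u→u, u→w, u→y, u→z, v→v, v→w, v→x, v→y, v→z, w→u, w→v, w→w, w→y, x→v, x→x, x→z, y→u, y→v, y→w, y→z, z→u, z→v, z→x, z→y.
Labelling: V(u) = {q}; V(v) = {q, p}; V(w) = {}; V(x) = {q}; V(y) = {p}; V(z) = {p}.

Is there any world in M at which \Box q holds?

Let φ = \Box q. Evaluate φ at each world:
  u (successors {u, w, y, z}): φ is false.
  v (successors {v, w, x, y, z}): φ is false.
  w (successors {u, v, w, y}): φ is false.
  x (successors {v, x, z}): φ is false.
  y (successors {u, v, w, z}): φ is false.
  z (successors {u, v, x, y}): φ is false.
For instance, at y:
  At y: \Box q requires q at every successor {u, v, w, z}.
    q fails at w, so \Box q is false at y.

No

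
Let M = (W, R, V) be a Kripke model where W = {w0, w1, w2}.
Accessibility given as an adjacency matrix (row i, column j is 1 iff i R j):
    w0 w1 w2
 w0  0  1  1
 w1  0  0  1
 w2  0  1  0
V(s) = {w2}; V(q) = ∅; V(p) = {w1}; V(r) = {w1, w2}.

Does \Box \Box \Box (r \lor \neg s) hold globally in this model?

Yes

Let φ = \Box \Box \Box (r \lor \neg s). Evaluate φ at each world:
  w0 (successors {w1, w2}): φ is true.
  w1 (successors {w2}): φ is true.
  w2 (successors {w1}): φ is true.
For instance, at w2:
  At w2: \Box \Box \Box (r \lor \neg s) requires \Box \Box (r \lor \neg s) at every successor {w1}.
      At w1: \Box \Box (r \lor \neg s) requires \Box (r \lor \neg s) at every successor {w2}.
        At w2: \Box (r \lor \neg s) is true.
      So \Box \Box (r \lor \neg s) is true at w1.
  So \Box \Box \Box (r \lor \neg s) is true at w2.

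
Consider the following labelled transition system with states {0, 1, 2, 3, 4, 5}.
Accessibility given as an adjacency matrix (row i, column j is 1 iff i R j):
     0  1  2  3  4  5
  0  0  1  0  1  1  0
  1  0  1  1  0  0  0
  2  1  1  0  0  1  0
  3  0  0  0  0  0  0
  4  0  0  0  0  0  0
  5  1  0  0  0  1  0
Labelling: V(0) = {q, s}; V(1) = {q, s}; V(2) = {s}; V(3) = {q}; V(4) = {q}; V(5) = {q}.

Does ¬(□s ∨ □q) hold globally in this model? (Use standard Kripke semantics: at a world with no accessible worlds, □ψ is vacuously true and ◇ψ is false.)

Let φ = ¬(□s ∨ □q). Evaluate φ at each world:
  0 (successors {1, 3, 4}): φ is false.
  1 (successors {1, 2}): φ is false.
  2 (successors {0, 1, 4}): φ is false.
  3 (successors ∅): φ is false.
  4 (successors ∅): φ is false.
  5 (successors {0, 4}): φ is false.
Detail at 0 (counterexample):
  At 0: □s ∨ □q is true, so ¬(□s ∨ □q) is false.
    At 0: □s is false, □q is true, so □s ∨ □q is true.
      At 0: □s requires s at every successor {1, 3, 4}.
        s fails at 3, so □s is false at 0.
      At 0: □q requires q at every successor {1, 3, 4}.
        At 1: q is true.
        At 3: q is true.
        At 4: q is true.
      So □q is true at 0.

No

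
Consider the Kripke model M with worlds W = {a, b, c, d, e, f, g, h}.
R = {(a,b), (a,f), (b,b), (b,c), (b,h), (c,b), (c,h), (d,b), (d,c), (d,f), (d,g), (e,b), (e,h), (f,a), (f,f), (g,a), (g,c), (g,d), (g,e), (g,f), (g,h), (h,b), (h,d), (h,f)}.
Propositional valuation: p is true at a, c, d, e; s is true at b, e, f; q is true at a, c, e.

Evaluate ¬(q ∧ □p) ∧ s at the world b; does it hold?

Yes

At b: ¬(q ∧ □p) is true, s is true, so ¬(q ∧ □p) ∧ s is true.
  At b: q ∧ □p is false, so ¬(q ∧ □p) is true.
    At b: q is false, □p is false, so q ∧ □p is false.
      At b: □p requires p at every successor {b, c, h}.
        p fails at b, so □p is false at b.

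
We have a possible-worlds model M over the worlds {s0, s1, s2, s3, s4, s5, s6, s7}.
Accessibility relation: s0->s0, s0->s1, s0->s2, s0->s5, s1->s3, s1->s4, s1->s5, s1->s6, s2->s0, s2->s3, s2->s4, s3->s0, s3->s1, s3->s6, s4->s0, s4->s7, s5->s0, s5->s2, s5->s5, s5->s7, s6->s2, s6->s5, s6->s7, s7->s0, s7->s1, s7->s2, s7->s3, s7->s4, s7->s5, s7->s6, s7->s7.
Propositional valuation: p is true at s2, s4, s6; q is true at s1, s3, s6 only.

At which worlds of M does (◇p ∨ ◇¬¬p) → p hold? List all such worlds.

s2, s4, s6

Recall that ◇ψ holds at a world iff ψ holds at some accessible world.
Let φ = (◇p ∨ ◇¬¬p) → p. Evaluate φ at each world:
  s0 (successors {s0, s1, s2, s5}): φ is false.
  s1 (successors {s3, s4, s5, s6}): φ is false.
  s2 (successors {s0, s3, s4}): φ is true.
  s3 (successors {s0, s1, s6}): φ is false.
  s4 (successors {s0, s7}): φ is true.
  s5 (successors {s0, s2, s5, s7}): φ is false.
  s6 (successors {s2, s5, s7}): φ is true.
  s7 (successors {s0, s1, s2, s3, s4, s5, s6, s7}): φ is false.
For instance, at s0:
  At s0: ◇p ∨ ◇¬¬p is true, p is false, so (◇p ∨ ◇¬¬p) → p is false.
    At s0: ◇p is true, ◇¬¬p is true, so ◇p ∨ ◇¬¬p is true.
      At s0: ◇p requires p at some successor in {s0, s1, s2, s5}.
        p holds at s2, so ◇p is true at s0.
      At s0: ◇¬¬p requires ¬¬p at some successor in {s0, s1, s2, s5}.
        ¬¬p holds at s2, so ◇¬¬p is true at s0.
Satisfying worlds: {s2, s4, s6}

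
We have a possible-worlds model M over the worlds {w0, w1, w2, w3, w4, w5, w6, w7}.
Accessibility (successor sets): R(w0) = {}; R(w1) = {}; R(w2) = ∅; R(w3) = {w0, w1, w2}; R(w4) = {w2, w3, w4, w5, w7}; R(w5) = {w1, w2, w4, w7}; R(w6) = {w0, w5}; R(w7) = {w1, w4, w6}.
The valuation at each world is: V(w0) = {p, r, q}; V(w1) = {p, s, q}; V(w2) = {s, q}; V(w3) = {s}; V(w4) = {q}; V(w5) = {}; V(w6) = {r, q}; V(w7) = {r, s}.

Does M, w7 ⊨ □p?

No

At w7: □p requires p at every successor {w1, w4, w6}.
  p fails at w4, so □p is false at w7.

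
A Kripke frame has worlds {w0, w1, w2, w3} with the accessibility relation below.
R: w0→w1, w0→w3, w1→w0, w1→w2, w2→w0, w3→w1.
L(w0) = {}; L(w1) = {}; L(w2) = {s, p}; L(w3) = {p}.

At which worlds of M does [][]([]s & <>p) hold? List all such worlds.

Let φ = [][]([]s & <>p). Evaluate φ at each world:
  w0 (successors {w1, w3}): φ is false.
  w1 (successors {w0, w2}): φ is false.
  w2 (successors {w0}): φ is false.
  w3 (successors {w1}): φ is false.
For instance, at w0:
  At w0: [][]([]s & <>p) requires []([]s & <>p) at every successor {w1, w3}.
    []([]s & <>p) fails at w1, so [][]([]s & <>p) is false at w0.
      At w1: []([]s & <>p) requires []s & <>p at every successor {w0, w2}.
        []s & <>p fails at w0, so []([]s & <>p) is false at w1.
Satisfying worlds: none.

none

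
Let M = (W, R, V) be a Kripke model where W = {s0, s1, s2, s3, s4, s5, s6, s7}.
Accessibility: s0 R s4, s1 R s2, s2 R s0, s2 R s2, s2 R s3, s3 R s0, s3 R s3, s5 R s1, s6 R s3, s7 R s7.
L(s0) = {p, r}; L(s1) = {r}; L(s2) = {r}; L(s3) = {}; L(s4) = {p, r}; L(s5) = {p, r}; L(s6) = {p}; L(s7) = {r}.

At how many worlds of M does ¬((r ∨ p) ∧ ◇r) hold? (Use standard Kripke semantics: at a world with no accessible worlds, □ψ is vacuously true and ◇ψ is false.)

3

Recall that ◇ψ holds at a world iff ψ holds at some accessible world.
Let φ = ¬((r ∨ p) ∧ ◇r). Evaluate φ at each world:
  s0 (successors {s4}): φ is false.
  s1 (successors {s2}): φ is false.
  s2 (successors {s0, s2, s3}): φ is false.
  s3 (successors {s0, s3}): φ is true.
  s4 (successors ∅): φ is true.
  s5 (successors {s1}): φ is false.
  s6 (successors {s3}): φ is true.
  s7 (successors {s7}): φ is false.
For instance, at s2:
  At s2: (r ∨ p) ∧ ◇r is true, so ¬((r ∨ p) ∧ ◇r) is false.
    At s2: r ∨ p is true, ◇r is true, so (r ∨ p) ∧ ◇r is true.
      At s2: ◇r requires r at some successor in {s0, s2, s3}.
        r holds at s0, so ◇r is true at s2.
Satisfying worlds: {s3, s4, s6}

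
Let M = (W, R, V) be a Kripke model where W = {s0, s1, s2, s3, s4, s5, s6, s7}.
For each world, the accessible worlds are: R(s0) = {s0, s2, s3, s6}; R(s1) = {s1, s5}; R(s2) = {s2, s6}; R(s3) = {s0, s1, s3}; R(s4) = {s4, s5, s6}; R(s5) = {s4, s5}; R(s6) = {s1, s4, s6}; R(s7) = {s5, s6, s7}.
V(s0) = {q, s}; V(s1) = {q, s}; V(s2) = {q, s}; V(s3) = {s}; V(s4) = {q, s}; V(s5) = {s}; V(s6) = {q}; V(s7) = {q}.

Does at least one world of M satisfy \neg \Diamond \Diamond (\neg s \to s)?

No

Recall that \Diamond ψ holds at a world iff ψ holds at some accessible world.
Let φ = \neg \Diamond \Diamond (\neg s \to s). Evaluate φ at each world:
  s0 (successors {s0, s2, s3, s6}): φ is false.
  s1 (successors {s1, s5}): φ is false.
  s2 (successors {s2, s6}): φ is false.
  s3 (successors {s0, s1, s3}): φ is false.
  s4 (successors {s4, s5, s6}): φ is false.
  s5 (successors {s4, s5}): φ is false.
  s6 (successors {s1, s4, s6}): φ is false.
  s7 (successors {s5, s6, s7}): φ is false.
For instance, at s2:
  At s2: \Diamond \Diamond (\neg s \to s) is true, so \neg \Diamond \Diamond (\neg s \to s) is false.
    At s2: \Diamond \Diamond (\neg s \to s) requires \Diamond (\neg s \to s) at some successor in {s2, s6}.
      \Diamond (\neg s \to s) holds at s2, so \Diamond \Diamond (\neg s \to s) is true at s2.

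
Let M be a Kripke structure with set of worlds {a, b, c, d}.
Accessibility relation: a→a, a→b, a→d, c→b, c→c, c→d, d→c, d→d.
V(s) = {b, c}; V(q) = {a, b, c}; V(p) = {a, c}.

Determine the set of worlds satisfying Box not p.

Let φ = Box not p. Evaluate φ at each world:
  a (successors {a, b, d}): φ is false.
  b (successors ∅): φ is true.
  c (successors {b, c, d}): φ is false.
  d (successors {c, d}): φ is false.
For instance, at c:
  At c: Box not p requires not p at every successor {b, c, d}.
    not p fails at c, so Box not p is false at c.
Satisfying worlds: {b}

b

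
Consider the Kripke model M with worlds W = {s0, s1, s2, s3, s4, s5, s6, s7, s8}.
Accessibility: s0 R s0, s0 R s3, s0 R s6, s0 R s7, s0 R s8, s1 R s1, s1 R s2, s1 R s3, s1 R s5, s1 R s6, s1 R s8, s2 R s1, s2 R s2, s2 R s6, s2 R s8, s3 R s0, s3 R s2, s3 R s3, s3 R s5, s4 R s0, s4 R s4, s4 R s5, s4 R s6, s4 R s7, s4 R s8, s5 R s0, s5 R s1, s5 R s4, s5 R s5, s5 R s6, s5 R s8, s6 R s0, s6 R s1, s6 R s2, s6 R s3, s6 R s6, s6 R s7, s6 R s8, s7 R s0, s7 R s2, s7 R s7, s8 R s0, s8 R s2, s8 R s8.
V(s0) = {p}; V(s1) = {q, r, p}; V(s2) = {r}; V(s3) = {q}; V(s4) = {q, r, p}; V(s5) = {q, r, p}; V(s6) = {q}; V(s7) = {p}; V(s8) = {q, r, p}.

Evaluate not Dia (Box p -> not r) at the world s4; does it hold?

Recall that Box ψ holds at a world iff ψ holds at every accessible world, and Dia ψ holds iff ψ holds at some accessible world.
At s4: Dia (Box p -> not r) is true, so not Dia (Box p -> not r) is false.
  At s4: Dia (Box p -> not r) requires Box p -> not r at some successor in {s0, s4, s5, s6, s7, s8}.
    Box p -> not r holds at s0, so Dia (Box p -> not r) is true at s4.
      At s0: Box p is false, not r is true, so Box p -> not r is true.

No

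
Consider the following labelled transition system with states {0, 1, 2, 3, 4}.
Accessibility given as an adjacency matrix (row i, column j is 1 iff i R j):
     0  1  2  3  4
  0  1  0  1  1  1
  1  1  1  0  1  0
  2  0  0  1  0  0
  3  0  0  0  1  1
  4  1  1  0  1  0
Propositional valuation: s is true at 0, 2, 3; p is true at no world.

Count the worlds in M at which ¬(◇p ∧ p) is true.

Recall that ◇ψ holds at a world iff ψ holds at some accessible world.
Let φ = ¬(◇p ∧ p). Evaluate φ at each world:
  0 (successors {0, 2, 3, 4}): φ is true.
  1 (successors {0, 1, 3}): φ is true.
  2 (successors {2}): φ is true.
  3 (successors {3, 4}): φ is true.
  4 (successors {0, 1, 3}): φ is true.
For instance, at 3:
  At 3: ◇p ∧ p is false, so ¬(◇p ∧ p) is true.
    At 3: ◇p is false, p is false, so ◇p ∧ p is false.
      At 3: ◇p requires p at some successor in {3, 4}.
        At 3: p is false.
        At 4: p is false.
      So ◇p is false at 3.
Satisfying worlds: {0, 1, 2, 3, 4}

5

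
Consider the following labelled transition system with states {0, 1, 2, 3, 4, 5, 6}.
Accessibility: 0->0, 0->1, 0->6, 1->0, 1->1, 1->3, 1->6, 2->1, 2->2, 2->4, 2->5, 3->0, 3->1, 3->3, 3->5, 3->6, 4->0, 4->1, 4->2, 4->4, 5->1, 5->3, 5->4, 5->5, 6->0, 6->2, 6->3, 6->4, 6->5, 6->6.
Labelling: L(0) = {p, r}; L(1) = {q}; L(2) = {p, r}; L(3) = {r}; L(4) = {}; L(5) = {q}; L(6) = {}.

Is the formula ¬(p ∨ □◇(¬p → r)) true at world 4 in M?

Recall that □ψ holds at a world iff ψ holds at every accessible world, and ◇ψ holds iff ψ holds at some accessible world.
At 4: p ∨ □◇(¬p → r) is true, so ¬(p ∨ □◇(¬p → r)) is false.
  At 4: p is false, □◇(¬p → r) is true, so p ∨ □◇(¬p → r) is true.
    At 4: □◇(¬p → r) requires ◇(¬p → r) at every successor {0, 1, 2, 4}.
      At 0: ◇(¬p → r) is true.
      At 1: ◇(¬p → r) is true.
      At 2: ◇(¬p → r) is true.
      At 4: ◇(¬p → r) is true.
    So □◇(¬p → r) is true at 4.

No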